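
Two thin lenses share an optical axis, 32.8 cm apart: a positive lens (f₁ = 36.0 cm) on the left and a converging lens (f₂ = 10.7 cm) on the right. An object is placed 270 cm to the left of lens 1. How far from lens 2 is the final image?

Lens 1: 1/d_i1 = 1/f₁ − 1/d_o1 = 1/(36.0) − 1/(270) = 0.02407, so d_i1 = 41.54 cm.
The intermediate image is 41.54 cm to the right of lens 1, which lies 8.740 cm to the right of lens 2 — a virtual object — so d_o2 = −8.740 cm.
Lens 2: 1/d_i2 = 1/f₂ − 1/d_o2 = 1/(10.7) − 1/(-8.740) = 0.2079, so d_i2 = 4.81 cm.
The final image is real, 4.81 cm to the right of lens 2 (overall magnification ≈ -0.085).

4.81 cm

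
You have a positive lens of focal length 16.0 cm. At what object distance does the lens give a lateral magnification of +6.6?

13.6 cm

m = −d_i/d_o ⇒ d_i = −m·d_o.
1/f = 1/d_o + 1/d_i = 1/d_o − 1/(m·d_o) = (1 − 1/m)/d_o, so d_o = f(1 − 1/m) = (16.00)(1 − 1/(+6.6)) = 13.6 cm.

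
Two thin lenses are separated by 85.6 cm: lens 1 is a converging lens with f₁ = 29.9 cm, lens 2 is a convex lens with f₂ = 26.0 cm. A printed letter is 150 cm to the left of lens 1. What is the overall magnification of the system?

Lens 1: 1/d_i1 = 1/(29.9) − 1/(150) = 0.02678, so d_i1 = 37.34 cm; m₁ = −d_i1/d_o1 = -0.2489.
d_o2 = 85.6 − (37.34) = 48.26 cm.
Lens 2: 1/d_i2 = 1/(26.0) − 1/(48.26) = 0.01774, so d_i2 = 56.37 cm; m₂ = −d_i2/d_o2 = -1.168.
m = m₁·m₂ = (-0.2489)(-1.168) = +0.291.

m = +0.291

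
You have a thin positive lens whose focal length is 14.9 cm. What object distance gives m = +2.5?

m = −d_i/d_o ⇒ d_i = −m·d_o.
1/f = 1/d_o + 1/d_i = 1/d_o − 1/(m·d_o) = (1 − 1/m)/d_o, so d_o = f(1 − 1/m) = (14.90)(1 − 1/(+2.5)) = 8.94 cm.

8.94 cm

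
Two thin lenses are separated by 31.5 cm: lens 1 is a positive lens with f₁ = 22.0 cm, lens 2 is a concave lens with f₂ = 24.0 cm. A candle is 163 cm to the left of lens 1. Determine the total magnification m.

Lens 1: 1/d_i1 = 1/(22.0) − 1/(163) = 0.03932, so d_i1 = 25.43 cm; m₁ = −d_i1/d_o1 = -0.1560.
d_o2 = 31.5 − (25.43) = 6.070 cm.
f₂ = −24.0 cm (diverging).
Lens 2: 1/d_i2 = 1/(-24.0) − 1/(6.070) = -0.2064, so d_i2 = -4.845 cm; m₂ = −d_i2/d_o2 = +0.7981.
m = m₁·m₂ = (-0.1560)(+0.7981) = -0.125.

m = -0.125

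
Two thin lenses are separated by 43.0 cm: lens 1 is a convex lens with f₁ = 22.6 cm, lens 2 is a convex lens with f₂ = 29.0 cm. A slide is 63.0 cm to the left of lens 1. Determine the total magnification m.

m = -0.764

Lens 1: 1/d_i1 = 1/(22.6) − 1/(63.0) = 0.02837, so d_i1 = 35.24 cm; m₁ = −d_i1/d_o1 = -0.5594.
d_o2 = 43.0 − (35.24) = 7.760 cm.
Lens 2: 1/d_i2 = 1/(29.0) − 1/(7.760) = -0.09438, so d_i2 = -10.60 cm; m₂ = −d_i2/d_o2 = +1.365.
m = m₁·m₂ = (-0.5594)(+1.365) = -0.764.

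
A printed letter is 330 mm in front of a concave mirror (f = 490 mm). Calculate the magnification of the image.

1/d_i = 1/f − 1/d_o = 1/(490.0) − 1/(330) = -0.0009895, so d_i = -1011 mm.
m = −d_i/d_o = −(-1011)/(330) = +3.06.
The image is virtual, upright and enlarged, behind the mirror.

m = +3.06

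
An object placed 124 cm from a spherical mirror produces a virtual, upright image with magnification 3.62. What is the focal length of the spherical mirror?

m = −d_i/d_o ⇒ d_i = −m·d_o = −(+3.62)·(124) = -448.9 cm.
1/f = 1/d_o + 1/d_i = 1/(124) + 1/(-448.9) = 0.005837, so f = 171 cm.
Since f is positive, the spherical mirror is concave.

f = 171 cm (concave)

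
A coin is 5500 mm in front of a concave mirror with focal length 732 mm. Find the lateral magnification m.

m = -0.154

1/d_i = 1/f − 1/d_o = 1/(732.0) − 1/(5500) = 0.001184, so d_i = 844.4 mm.
m = −d_i/d_o = −(844.4)/(5500) = -0.154.
The image is real, inverted and reduced, in front of the mirror.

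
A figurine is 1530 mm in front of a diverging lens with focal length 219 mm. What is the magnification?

For a diverging lens, f = -219 mm.
1/d_i = 1/f − 1/d_o = 1/(-219.0) − 1/(1530) = -0.005220, so d_i = -191.6 mm.
m = −d_i/d_o = −(-191.6)/(1530) = +0.125.
The image is virtual, upright and reduced, on the same side as the object.

m = +0.125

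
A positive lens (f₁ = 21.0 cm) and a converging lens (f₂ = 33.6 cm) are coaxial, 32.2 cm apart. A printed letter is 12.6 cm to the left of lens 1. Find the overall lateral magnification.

Lens 1: 1/d_i1 = 1/(21.0) − 1/(12.6) = -0.03175, so d_i1 = -31.50 cm; m₁ = −d_i1/d_o1 = +2.500.
d_o2 = 32.2 − (-31.50) = 63.70 cm.
Lens 2: 1/d_i2 = 1/(33.6) − 1/(63.70) = 0.01406, so d_i2 = 71.11 cm; m₂ = −d_i2/d_o2 = -1.116.
m = m₁·m₂ = (+2.500)(-1.116) = -2.79.

m = -2.79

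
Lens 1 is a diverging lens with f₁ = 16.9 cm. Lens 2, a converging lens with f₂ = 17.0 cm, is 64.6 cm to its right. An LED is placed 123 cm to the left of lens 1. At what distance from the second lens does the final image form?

21.6 cm

Lens 1 is diverging, so f₁ = −16.9 cm.
Lens 1: 1/d_i1 = 1/f₁ − 1/d_o1 = 1/(-16.9) − 1/(123) = -0.06730, so d_i1 = -14.86 cm.
The intermediate image is 14.86 cm to the left of lens 1 (virtual), which is 64.6 − (-14.86) = 79.46 cm to the left of lens 2, so d_o2 = +79.46 cm.
Lens 2: 1/d_i2 = 1/f₂ − 1/d_o2 = 1/(17.0) − 1/(79.46) = 0.04624, so d_i2 = 21.6 cm.
The final image is real, 21.6 cm to the right of lens 2 (overall magnification ≈ -0.033).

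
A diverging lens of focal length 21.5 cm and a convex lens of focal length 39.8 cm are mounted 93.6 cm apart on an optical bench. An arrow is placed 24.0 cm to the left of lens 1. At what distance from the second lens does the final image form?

64.1 cm

Lens 1 is diverging, so f₁ = −21.5 cm.
Lens 1: 1/d_i1 = 1/f₁ − 1/d_o1 = 1/(-21.5) − 1/(24.0) = -0.08818, so d_i1 = -11.34 cm.
The intermediate image is 11.34 cm to the left of lens 1 (virtual), which is 93.6 − (-11.34) = 104.9 cm to the left of lens 2, so d_o2 = +104.9 cm.
Lens 2: 1/d_i2 = 1/f₂ − 1/d_o2 = 1/(39.8) − 1/(104.9) = 0.01559, so d_i2 = 64.1 cm.
The final image is real, 64.1 cm to the right of lens 2 (overall magnification ≈ -0.29).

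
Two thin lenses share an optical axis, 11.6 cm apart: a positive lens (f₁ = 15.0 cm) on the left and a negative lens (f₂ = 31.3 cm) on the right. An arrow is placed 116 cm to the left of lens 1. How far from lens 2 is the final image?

Lens 1: 1/d_i1 = 1/f₁ − 1/d_o1 = 1/(15.0) − 1/(116) = 0.05805, so d_i1 = 17.23 cm.
The intermediate image is 17.23 cm to the right of lens 1, which lies 5.630 cm to the right of lens 2 — a virtual object — so d_o2 = −5.630 cm.
Lens 2 is diverging, so f₂ = −31.3 cm.
Lens 2: 1/d_i2 = 1/f₂ − 1/d_o2 = 1/(-31.3) − 1/(-5.630) = 0.1457, so d_i2 = 6.86 cm.
The final image is real, 6.86 cm to the right of lens 2 (overall magnification ≈ -0.18).

6.86 cm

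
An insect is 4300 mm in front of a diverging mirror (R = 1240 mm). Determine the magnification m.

m = +0.126

f = R/2 = 1240/2 = 620.0 mm; for a diverging mirror, f = -620.0 mm.
1/d_i = 1/f − 1/d_o = 1/(-620.0) − 1/(4300) = -0.001845, so d_i = -541.9 mm.
m = −d_i/d_o = −(-541.9)/(4300) = +0.126.
The image is virtual, upright and reduced, behind the mirror.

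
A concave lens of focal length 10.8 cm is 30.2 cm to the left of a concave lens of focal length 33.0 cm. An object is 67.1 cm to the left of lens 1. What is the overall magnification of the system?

m = +0.0631

f₁ = −10.8 cm (diverging).
Lens 1: 1/d_i1 = 1/(-10.8) − 1/(67.1) = -0.1075, so d_i1 = -9.303 cm; m₁ = −d_i1/d_o1 = +0.1386.
d_o2 = 30.2 − (-9.303) = 39.50 cm.
f₂ = −33.0 cm (diverging).
Lens 2: 1/d_i2 = 1/(-33.0) − 1/(39.50) = -0.05562, so d_i2 = -17.98 cm; m₂ = −d_i2/d_o2 = +0.4552.
m = m₁·m₂ = (+0.1386)(+0.4552) = +0.0631.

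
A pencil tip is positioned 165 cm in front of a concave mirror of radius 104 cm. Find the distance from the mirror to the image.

f = R/2 = 104/2 = 52.00 cm.
Mirror equation: 1/q = 1/f − 1/p = 1/(52.00) − 1/(165) = 0.01923 − 0.006061 = 0.01317, so q = 75.9 cm.
The image is real, inverted and reduced, in front of the mirror.

75.9 cm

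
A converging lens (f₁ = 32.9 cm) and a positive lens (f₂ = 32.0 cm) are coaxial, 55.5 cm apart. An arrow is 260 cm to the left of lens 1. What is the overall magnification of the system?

m = -0.327

Lens 1: 1/d_i1 = 1/(32.9) − 1/(260) = 0.02655, so d_i1 = 37.67 cm; m₁ = −d_i1/d_o1 = -0.1449.
d_o2 = 55.5 − (37.67) = 17.83 cm.
Lens 2: 1/d_i2 = 1/(32.0) − 1/(17.83) = -0.02484, so d_i2 = -40.27 cm; m₂ = −d_i2/d_o2 = +2.258.
m = m₁·m₂ = (-0.1449)(+2.258) = -0.327.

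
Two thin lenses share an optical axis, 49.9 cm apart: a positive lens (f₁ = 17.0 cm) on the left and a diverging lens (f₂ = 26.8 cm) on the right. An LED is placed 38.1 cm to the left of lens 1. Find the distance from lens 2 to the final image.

Lens 1: 1/d_i1 = 1/f₁ − 1/d_o1 = 1/(17.0) − 1/(38.1) = 0.03258, so d_i1 = 30.70 cm.
The intermediate image is 30.70 cm to the right of lens 1, which is 49.9 − (30.70) = 19.20 cm to the left of lens 2, so d_o2 = +19.20 cm.
Lens 2 is diverging, so f₂ = −26.8 cm.
Lens 2: 1/d_i2 = 1/f₂ − 1/d_o2 = 1/(-26.8) − 1/(19.20) = -0.08940, so d_i2 = -11.2 cm.
The final image is virtual, 11.2 cm to the left of lens 2 (overall magnification ≈ -0.47).

11.2 cm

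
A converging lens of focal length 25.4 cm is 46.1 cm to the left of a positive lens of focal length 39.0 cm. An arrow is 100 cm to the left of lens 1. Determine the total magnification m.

m = -0.493

Lens 1: 1/d_i1 = 1/(25.4) − 1/(100) = 0.02937, so d_i1 = 34.05 cm; m₁ = −d_i1/d_o1 = -0.3405.
d_o2 = 46.1 − (34.05) = 12.05 cm.
Lens 2: 1/d_i2 = 1/(39.0) − 1/(12.05) = -0.05735, so d_i2 = -17.44 cm; m₂ = −d_i2/d_o2 = +1.447.
m = m₁·m₂ = (-0.3405)(+1.447) = -0.493.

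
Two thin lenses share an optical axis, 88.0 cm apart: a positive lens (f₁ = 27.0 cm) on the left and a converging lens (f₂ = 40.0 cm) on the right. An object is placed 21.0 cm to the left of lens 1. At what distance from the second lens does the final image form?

Lens 1: 1/d_i1 = 1/f₁ − 1/d_o1 = 1/(27.0) − 1/(21.0) = -0.01058, so d_i1 = -94.50 cm.
The intermediate image is 94.50 cm to the left of lens 1 (virtual), which is 88.0 − (-94.50) = 182.5 cm to the left of lens 2, so d_o2 = +182.5 cm.
Lens 2: 1/d_i2 = 1/f₂ − 1/d_o2 = 1/(40.0) − 1/(182.5) = 0.01952, so d_i2 = 51.2 cm.
The final image is real, 51.2 cm to the right of lens 2 (overall magnification ≈ -1.3).

51.2 cm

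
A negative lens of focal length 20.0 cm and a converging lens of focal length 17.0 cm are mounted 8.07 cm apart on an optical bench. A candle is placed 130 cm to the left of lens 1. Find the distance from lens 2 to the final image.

51.4 cm

Lens 1 is diverging, so f₁ = −20.0 cm.
Lens 1: 1/d_i1 = 1/f₁ − 1/d_o1 = 1/(-20.0) − 1/(130) = -0.05769, so d_i1 = -17.33 cm.
The intermediate image is 17.33 cm to the left of lens 1 (virtual), which is 8.07 − (-17.33) = 25.40 cm to the left of lens 2, so d_o2 = +25.40 cm.
Lens 2: 1/d_i2 = 1/f₂ − 1/d_o2 = 1/(17.0) − 1/(25.40) = 0.01945, so d_i2 = 51.4 cm.
The final image is real, 51.4 cm to the right of lens 2 (overall magnification ≈ -0.27).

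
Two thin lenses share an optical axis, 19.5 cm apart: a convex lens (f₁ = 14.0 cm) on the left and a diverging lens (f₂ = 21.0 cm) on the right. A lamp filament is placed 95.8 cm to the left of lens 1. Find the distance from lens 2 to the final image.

Lens 1: 1/d_i1 = 1/f₁ − 1/d_o1 = 1/(14.0) − 1/(95.8) = 0.06099, so d_i1 = 16.40 cm.
The intermediate image is 16.40 cm to the right of lens 1, which is 19.5 − (16.40) = 3.100 cm to the left of lens 2, so d_o2 = +3.100 cm.
Lens 2 is diverging, so f₂ = −21.0 cm.
Lens 2: 1/d_i2 = 1/f₂ − 1/d_o2 = 1/(-21.0) − 1/(3.100) = -0.3702, so d_i2 = -2.70 cm.
The final image is virtual, 2.70 cm to the left of lens 2 (overall magnification ≈ -0.15).

2.70 cm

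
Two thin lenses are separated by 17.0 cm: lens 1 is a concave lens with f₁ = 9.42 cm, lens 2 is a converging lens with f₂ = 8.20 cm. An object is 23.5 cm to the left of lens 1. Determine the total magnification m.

f₁ = −9.42 cm (diverging).
Lens 1: 1/d_i1 = 1/(-9.42) − 1/(23.5) = -0.1487, so d_i1 = -6.724 cm; m₁ = −d_i1/d_o1 = +0.2861.
d_o2 = 17.0 − (-6.724) = 23.72 cm.
Lens 2: 1/d_i2 = 1/(8.20) − 1/(23.72) = 0.07979, so d_i2 = 12.53 cm; m₂ = −d_i2/d_o2 = -0.5284.
m = m₁·m₂ = (+0.2861)(-0.5284) = -0.151.

m = -0.151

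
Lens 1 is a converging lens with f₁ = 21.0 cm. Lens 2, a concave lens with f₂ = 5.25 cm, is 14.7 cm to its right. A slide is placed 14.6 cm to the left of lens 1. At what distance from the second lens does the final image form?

4.84 cm

Lens 1: 1/d_i1 = 1/f₁ − 1/d_o1 = 1/(21.0) − 1/(14.6) = -0.02087, so d_i1 = -47.91 cm.
The intermediate image is 47.91 cm to the left of lens 1 (virtual), which is 14.7 − (-47.91) = 62.61 cm to the left of lens 2, so d_o2 = +62.61 cm.
Lens 2 is diverging, so f₂ = −5.25 cm.
Lens 2: 1/d_i2 = 1/f₂ − 1/d_o2 = 1/(-5.25) − 1/(62.61) = -0.2064, so d_i2 = -4.84 cm.
The final image is virtual, 4.84 cm to the left of lens 2 (overall magnification ≈ 0.25).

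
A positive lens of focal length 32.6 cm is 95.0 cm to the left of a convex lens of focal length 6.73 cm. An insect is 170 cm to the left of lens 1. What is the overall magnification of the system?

m = +0.0333

Lens 1: 1/d_i1 = 1/(32.6) − 1/(170) = 0.02479, so d_i1 = 40.33 cm; m₁ = −d_i1/d_o1 = -0.2372.
d_o2 = 95.0 − (40.33) = 54.67 cm.
Lens 2: 1/d_i2 = 1/(6.73) − 1/(54.67) = 0.1303, so d_i2 = 7.675 cm; m₂ = −d_i2/d_o2 = -0.1404.
m = m₁·m₂ = (-0.2372)(-0.1404) = +0.0333.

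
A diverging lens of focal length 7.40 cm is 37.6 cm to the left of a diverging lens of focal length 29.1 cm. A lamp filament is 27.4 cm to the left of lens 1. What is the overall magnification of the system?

f₁ = −7.40 cm (diverging).
Lens 1: 1/d_i1 = 1/(-7.40) − 1/(27.4) = -0.1716, so d_i1 = -5.826 cm; m₁ = −d_i1/d_o1 = +0.2126.
d_o2 = 37.6 − (-5.826) = 43.43 cm.
f₂ = −29.1 cm (diverging).
Lens 2: 1/d_i2 = 1/(-29.1) − 1/(43.43) = -0.05739, so d_i2 = -17.42 cm; m₂ = −d_i2/d_o2 = +0.4012.
m = m₁·m₂ = (+0.2126)(+0.4012) = +0.0853.

m = +0.0853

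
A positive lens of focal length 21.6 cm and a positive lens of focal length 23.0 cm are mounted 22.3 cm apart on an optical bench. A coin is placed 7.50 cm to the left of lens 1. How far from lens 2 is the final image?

72.0 cm

Lens 1: 1/d_i1 = 1/f₁ − 1/d_o1 = 1/(21.6) − 1/(7.50) = -0.08704, so d_i1 = -11.49 cm.
The intermediate image is 11.49 cm to the left of lens 1 (virtual), which is 22.3 − (-11.49) = 33.79 cm to the left of lens 2, so d_o2 = +33.79 cm.
Lens 2: 1/d_i2 = 1/f₂ − 1/d_o2 = 1/(23.0) − 1/(33.79) = 0.01388, so d_i2 = 72.0 cm.
The final image is real, 72.0 cm to the right of lens 2 (overall magnification ≈ -3.3).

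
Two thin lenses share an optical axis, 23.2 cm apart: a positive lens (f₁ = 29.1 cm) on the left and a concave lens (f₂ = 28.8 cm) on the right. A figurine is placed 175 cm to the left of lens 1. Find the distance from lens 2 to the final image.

Lens 1: 1/d_i1 = 1/f₁ − 1/d_o1 = 1/(29.1) − 1/(175) = 0.02865, so d_i1 = 34.90 cm.
The intermediate image is 34.90 cm to the right of lens 1, which lies 11.70 cm to the right of lens 2 — a virtual object — so d_o2 = −11.70 cm.
Lens 2 is diverging, so f₂ = −28.8 cm.
Lens 2: 1/d_i2 = 1/f₂ − 1/d_o2 = 1/(-28.8) − 1/(-11.70) = 0.05075, so d_i2 = 19.7 cm.
The final image is real, 19.7 cm to the right of lens 2 (overall magnification ≈ -0.34).

19.7 cm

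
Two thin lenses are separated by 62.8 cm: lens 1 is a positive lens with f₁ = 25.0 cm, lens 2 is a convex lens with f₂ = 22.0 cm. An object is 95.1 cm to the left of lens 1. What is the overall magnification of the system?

m = +1.14

Lens 1: 1/d_i1 = 1/(25.0) − 1/(95.1) = 0.02948, so d_i1 = 33.92 cm; m₁ = −d_i1/d_o1 = -0.3567.
d_o2 = 62.8 − (33.92) = 28.88 cm.
Lens 2: 1/d_i2 = 1/(22.0) − 1/(28.88) = 0.01083, so d_i2 = 92.35 cm; m₂ = −d_i2/d_o2 = -3.198.
m = m₁·m₂ = (-0.3567)(-3.198) = +1.14.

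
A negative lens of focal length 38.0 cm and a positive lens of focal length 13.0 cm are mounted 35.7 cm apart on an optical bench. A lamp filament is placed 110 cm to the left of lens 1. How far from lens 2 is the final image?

16.3 cm

Lens 1 is diverging, so f₁ = −38.0 cm.
Lens 1: 1/d_i1 = 1/f₁ − 1/d_o1 = 1/(-38.0) − 1/(110) = -0.03541, so d_i1 = -28.24 cm.
The intermediate image is 28.24 cm to the left of lens 1 (virtual), which is 35.7 − (-28.24) = 63.94 cm to the left of lens 2, so d_o2 = +63.94 cm.
Lens 2: 1/d_i2 = 1/f₂ − 1/d_o2 = 1/(13.0) − 1/(63.94) = 0.06128, so d_i2 = 16.3 cm.
The final image is real, 16.3 cm to the right of lens 2 (overall magnification ≈ -0.066).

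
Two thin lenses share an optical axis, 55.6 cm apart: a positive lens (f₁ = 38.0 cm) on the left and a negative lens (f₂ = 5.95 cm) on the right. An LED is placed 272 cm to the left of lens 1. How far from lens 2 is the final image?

3.91 cm

Lens 1: 1/d_i1 = 1/f₁ − 1/d_o1 = 1/(38.0) − 1/(272) = 0.02264, so d_i1 = 44.17 cm.
The intermediate image is 44.17 cm to the right of lens 1, which is 55.6 − (44.17) = 11.43 cm to the left of lens 2, so d_o2 = +11.43 cm.
Lens 2 is diverging, so f₂ = −5.95 cm.
Lens 2: 1/d_i2 = 1/f₂ − 1/d_o2 = 1/(-5.95) − 1/(11.43) = -0.2556, so d_i2 = -3.91 cm.
The final image is virtual, 3.91 cm to the left of lens 2 (overall magnification ≈ -0.056).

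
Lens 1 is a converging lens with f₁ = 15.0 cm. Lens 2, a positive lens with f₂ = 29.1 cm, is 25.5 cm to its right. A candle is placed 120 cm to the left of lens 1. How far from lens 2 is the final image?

11.7 cm

Lens 1: 1/d_i1 = 1/f₁ − 1/d_o1 = 1/(15.0) − 1/(120) = 0.05833, so d_i1 = 17.14 cm.
The intermediate image is 17.14 cm to the right of lens 1, which is 25.5 − (17.14) = 8.360 cm to the left of lens 2, so d_o2 = +8.360 cm.
Lens 2: 1/d_i2 = 1/f₂ − 1/d_o2 = 1/(29.1) − 1/(8.360) = -0.08525, so d_i2 = -11.7 cm.
The final image is virtual, 11.7 cm to the left of lens 2 (overall magnification ≈ -0.20).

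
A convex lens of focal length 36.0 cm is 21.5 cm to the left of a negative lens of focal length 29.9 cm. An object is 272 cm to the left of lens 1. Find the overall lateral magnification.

m = -0.460

Lens 1: 1/d_i1 = 1/(36.0) − 1/(272) = 0.02410, so d_i1 = 41.49 cm; m₁ = −d_i1/d_o1 = -0.1525.
d_o2 = 21.5 − (41.49) = -19.99 cm (virtual object).
f₂ = −29.9 cm (diverging).
Lens 2: 1/d_i2 = 1/(-29.9) − 1/(-19.99) = 0.01658, so d_i2 = 60.31 cm; m₂ = −d_i2/d_o2 = +3.017.
m = m₁·m₂ = (-0.1525)(+3.017) = -0.460.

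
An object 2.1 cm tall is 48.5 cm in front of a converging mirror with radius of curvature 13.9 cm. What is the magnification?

m = -0.167

f = R/2 = 13.9/2 = 6.950 cm.
1/d_i = 1/f − 1/d_o = 1/(6.950) − 1/(48.5) = 0.1233, so d_i = 8.113 cm.
m = −d_i/d_o = −(8.113)/(48.5) = -0.167.
The image is real, inverted and reduced, in front of the mirror.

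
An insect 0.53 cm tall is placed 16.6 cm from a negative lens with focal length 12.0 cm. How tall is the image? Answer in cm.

0.222 cm

For a negative lens, f = -12.0 cm.
1/d_i = 1/f − 1/d_o = 1/(-12.00) − 1/(16.6) = -0.1436, so d_i = -6.965 cm.
m = −d_i/d_o = +0.4196.
|h_i| = |m|·h_o = 0.4196 × 0.53 = 0.222 cm. The image is virtual, upright and reduced, on the same side as the object.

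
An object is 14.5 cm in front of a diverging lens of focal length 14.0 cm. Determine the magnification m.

For a diverging lens, f = -14.0 cm.
1/d_i = 1/f − 1/d_o = 1/(-14.00) − 1/(14.5) = -0.1404, so d_i = -7.123 cm.
m = −d_i/d_o = −(-7.123)/(14.5) = +0.491.
The image is virtual, upright and reduced, on the same side as the object.

m = +0.491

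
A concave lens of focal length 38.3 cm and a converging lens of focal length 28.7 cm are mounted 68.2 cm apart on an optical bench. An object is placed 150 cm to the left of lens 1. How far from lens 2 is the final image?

40.5 cm

Lens 1 is diverging, so f₁ = −38.3 cm.
Lens 1: 1/d_i1 = 1/f₁ − 1/d_o1 = 1/(-38.3) − 1/(150) = -0.03278, so d_i1 = -30.51 cm.
The intermediate image is 30.51 cm to the left of lens 1 (virtual), which is 68.2 − (-30.51) = 98.71 cm to the left of lens 2, so d_o2 = +98.71 cm.
Lens 2: 1/d_i2 = 1/f₂ − 1/d_o2 = 1/(28.7) − 1/(98.71) = 0.02471, so d_i2 = 40.5 cm.
The final image is real, 40.5 cm to the right of lens 2 (overall magnification ≈ -0.083).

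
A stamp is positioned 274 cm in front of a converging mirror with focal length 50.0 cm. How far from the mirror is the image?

Mirror equation: 1/v = 1/f − 1/u = 1/(50.00) − 1/(274) = 0.02000 − 0.003650 = 0.01635, so v = 61.2 cm.
The image is real, inverted and reduced, in front of the mirror.

61.2 cm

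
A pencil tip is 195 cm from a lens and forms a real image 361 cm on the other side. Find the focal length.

f = 127 cm (converging)

Real image ⇒ d_i = +361 cm.
1/f = 1/d_o + 1/d_i = 1/(195) + 1/(361) = 0.007898, so f = 127 cm.
Since f is positive, the lens is converging.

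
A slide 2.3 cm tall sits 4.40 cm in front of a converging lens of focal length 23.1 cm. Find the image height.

2.84 cm

1/d_i = 1/f − 1/d_o = 1/(23.10) − 1/(4.40) = -0.1840, so d_i = -5.435 cm.
m = −d_i/d_o = +1.235.
|h_i| = |m|·h_o = 1.235 × 2.3 = 2.84 cm. The image is virtual, upright and enlarged, on the same side as the object.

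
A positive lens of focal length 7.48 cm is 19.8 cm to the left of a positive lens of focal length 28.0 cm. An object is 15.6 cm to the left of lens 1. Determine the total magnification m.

Lens 1: 1/d_i1 = 1/(7.48) − 1/(15.6) = 0.06959, so d_i1 = 14.37 cm; m₁ = −d_i1/d_o1 = -0.9212.
d_o2 = 19.8 − (14.37) = 5.430 cm.
Lens 2: 1/d_i2 = 1/(28.0) − 1/(5.430) = -0.1484, so d_i2 = -6.736 cm; m₂ = −d_i2/d_o2 = +1.241.
m = m₁·m₂ = (-0.9212)(+1.241) = -1.14.

m = -1.14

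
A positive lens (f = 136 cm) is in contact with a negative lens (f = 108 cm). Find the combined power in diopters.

P₁ = 1/f₁ = 1/(1.36 m) = +0.7353 D; P₂ = 1/f₂ = 1/(-1.08 m) = -0.9259 D.
For thin lenses in contact, P = P₁ + P₂ = (+0.7353) + (-0.9259) = -0.191 D.

P = -0.191 D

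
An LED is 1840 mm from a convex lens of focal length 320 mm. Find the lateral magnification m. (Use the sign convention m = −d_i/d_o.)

m = -0.211

1/d_i = 1/f − 1/d_o = 1/(320.0) − 1/(1840) = 0.002582, so d_i = 387.4 mm.
m = −d_i/d_o = −(387.4)/(1840) = -0.211.
The image is real, inverted and reduced, on the far side of the lens.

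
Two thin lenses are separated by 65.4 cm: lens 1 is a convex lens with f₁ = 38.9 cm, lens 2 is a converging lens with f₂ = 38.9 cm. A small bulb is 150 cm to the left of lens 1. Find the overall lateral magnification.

m = -0.523

Lens 1: 1/d_i1 = 1/(38.9) − 1/(150) = 0.01904, so d_i1 = 52.52 cm; m₁ = −d_i1/d_o1 = -0.3501.
d_o2 = 65.4 − (52.52) = 12.88 cm.
Lens 2: 1/d_i2 = 1/(38.9) − 1/(12.88) = -0.05193, so d_i2 = -19.26 cm; m₂ = −d_i2/d_o2 = +1.495.
m = m₁·m₂ = (-0.3501)(+1.495) = -0.523.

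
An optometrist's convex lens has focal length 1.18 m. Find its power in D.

P = +0.847 D

P = 1/f = 1/(1.18 m) = +0.847 D.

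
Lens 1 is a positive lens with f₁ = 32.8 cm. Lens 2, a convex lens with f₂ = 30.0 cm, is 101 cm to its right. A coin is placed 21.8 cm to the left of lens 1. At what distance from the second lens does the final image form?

Lens 1: 1/d_i1 = 1/f₁ − 1/d_o1 = 1/(32.8) − 1/(21.8) = -0.01538, so d_i1 = -65.00 cm.
The intermediate image is 65.00 cm to the left of lens 1 (virtual), which is 101 − (-65.00) = 166.0 cm to the left of lens 2, so d_o2 = +166.0 cm.
Lens 2: 1/d_i2 = 1/f₂ − 1/d_o2 = 1/(30.0) − 1/(166.0) = 0.02731, so d_i2 = 36.6 cm.
The final image is real, 36.6 cm to the right of lens 2 (overall magnification ≈ -0.66).

36.6 cm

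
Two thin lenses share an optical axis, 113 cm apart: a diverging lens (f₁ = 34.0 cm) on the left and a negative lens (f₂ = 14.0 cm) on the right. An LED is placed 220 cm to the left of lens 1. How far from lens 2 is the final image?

12.7 cm

Lens 1 is diverging, so f₁ = −34.0 cm.
Lens 1: 1/d_i1 = 1/f₁ − 1/d_o1 = 1/(-34.0) − 1/(220) = -0.03396, so d_i1 = -29.45 cm.
The intermediate image is 29.45 cm to the left of lens 1 (virtual), which is 113 − (-29.45) = 142.4 cm to the left of lens 2, so d_o2 = +142.4 cm.
Lens 2 is diverging, so f₂ = −14.0 cm.
Lens 2: 1/d_i2 = 1/f₂ − 1/d_o2 = 1/(-14.0) − 1/(142.4) = -0.07845, so d_i2 = -12.7 cm.
The final image is virtual, 12.7 cm to the left of lens 2 (overall magnification ≈ 0.012).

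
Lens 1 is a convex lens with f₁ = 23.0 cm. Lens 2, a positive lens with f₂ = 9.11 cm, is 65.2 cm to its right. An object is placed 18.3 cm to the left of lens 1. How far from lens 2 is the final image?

9.68 cm

Lens 1: 1/d_i1 = 1/f₁ − 1/d_o1 = 1/(23.0) − 1/(18.3) = -0.01117, so d_i1 = -89.55 cm.
The intermediate image is 89.55 cm to the left of lens 1 (virtual), which is 65.2 − (-89.55) = 154.8 cm to the left of lens 2, so d_o2 = +154.8 cm.
Lens 2: 1/d_i2 = 1/f₂ − 1/d_o2 = 1/(9.11) − 1/(154.8) = 0.1033, so d_i2 = 9.68 cm.
The final image is real, 9.68 cm to the right of lens 2 (overall magnification ≈ -0.31).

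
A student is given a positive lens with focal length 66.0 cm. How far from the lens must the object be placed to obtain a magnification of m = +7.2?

m = −d_i/d_o ⇒ d_i = −m·d_o.
1/f = 1/d_o + 1/d_i = 1/d_o − 1/(m·d_o) = (1 − 1/m)/d_o, so d_o = f(1 − 1/m) = (66.00)(1 − 1/(+7.2)) = 56.8 cm.

56.8 cm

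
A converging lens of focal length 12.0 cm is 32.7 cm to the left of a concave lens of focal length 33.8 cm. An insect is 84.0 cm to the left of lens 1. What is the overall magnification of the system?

m = -0.107

Lens 1: 1/d_i1 = 1/(12.0) − 1/(84.0) = 0.07143, so d_i1 = 14.00 cm; m₁ = −d_i1/d_o1 = -0.1667.
d_o2 = 32.7 − (14.00) = 18.70 cm.
f₂ = −33.8 cm (diverging).
Lens 2: 1/d_i2 = 1/(-33.8) − 1/(18.70) = -0.08306, so d_i2 = -12.04 cm; m₂ = −d_i2/d_o2 = +0.6438.
m = m₁·m₂ = (-0.1667)(+0.6438) = -0.107.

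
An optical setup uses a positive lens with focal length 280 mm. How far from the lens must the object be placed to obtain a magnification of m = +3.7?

m = −d_i/d_o ⇒ d_i = −m·d_o.
1/f = 1/d_o + 1/d_i = 1/d_o − 1/(m·d_o) = (1 − 1/m)/d_o, so d_o = f(1 − 1/m) = (280.0)(1 − 1/(+3.7)) = 204 mm.

204 mm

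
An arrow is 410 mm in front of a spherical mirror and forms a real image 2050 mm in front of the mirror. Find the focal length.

f = 342 mm (concave)

Real image ⇒ d_i = +2050 mm.
1/f = 1/d_o + 1/d_i = 1/(410) + 1/(2050) = 0.002927, so f = 342 mm.
Since f is positive, the spherical mirror is concave.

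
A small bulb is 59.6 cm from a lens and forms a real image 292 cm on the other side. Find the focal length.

f = 49.5 cm (converging)

Real image ⇒ d_i = +292 cm.
1/f = 1/d_o + 1/d_i = 1/(59.6) + 1/(292) = 0.02020, so f = 49.5 cm.
Since f is positive, the lens is converging.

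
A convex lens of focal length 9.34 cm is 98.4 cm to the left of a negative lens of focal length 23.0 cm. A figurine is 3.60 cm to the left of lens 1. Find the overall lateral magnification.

m = +0.294

Lens 1: 1/d_i1 = 1/(9.34) − 1/(3.60) = -0.1707, so d_i1 = -5.858 cm; m₁ = −d_i1/d_o1 = +1.627.
d_o2 = 98.4 − (-5.858) = 104.3 cm.
f₂ = −23.0 cm (diverging).
Lens 2: 1/d_i2 = 1/(-23.0) − 1/(104.3) = -0.05307, so d_i2 = -18.84 cm; m₂ = −d_i2/d_o2 = +0.1807.
m = m₁·m₂ = (+1.627)(+0.1807) = +0.294.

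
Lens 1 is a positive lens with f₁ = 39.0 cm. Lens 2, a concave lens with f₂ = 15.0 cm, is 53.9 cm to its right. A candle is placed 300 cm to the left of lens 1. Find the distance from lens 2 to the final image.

5.65 cm

Lens 1: 1/d_i1 = 1/f₁ − 1/d_o1 = 1/(39.0) − 1/(300) = 0.02231, so d_i1 = 44.83 cm.
The intermediate image is 44.83 cm to the right of lens 1, which is 53.9 − (44.83) = 9.070 cm to the left of lens 2, so d_o2 = +9.070 cm.
Lens 2 is diverging, so f₂ = −15.0 cm.
Lens 2: 1/d_i2 = 1/f₂ − 1/d_o2 = 1/(-15.0) − 1/(9.070) = -0.1769, so d_i2 = -5.65 cm.
The final image is virtual, 5.65 cm to the left of lens 2 (overall magnification ≈ -0.093).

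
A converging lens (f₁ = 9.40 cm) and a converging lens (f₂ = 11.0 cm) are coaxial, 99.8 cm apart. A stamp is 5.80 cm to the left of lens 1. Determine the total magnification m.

Lens 1: 1/d_i1 = 1/(9.40) − 1/(5.80) = -0.06603, so d_i1 = -15.14 cm; m₁ = −d_i1/d_o1 = +2.610.
d_o2 = 99.8 − (-15.14) = 114.9 cm.
Lens 2: 1/d_i2 = 1/(11.0) − 1/(114.9) = 0.08221, so d_i2 = 12.16 cm; m₂ = −d_i2/d_o2 = -0.1059.
m = m₁·m₂ = (+2.610)(-0.1059) = -0.276.

m = -0.276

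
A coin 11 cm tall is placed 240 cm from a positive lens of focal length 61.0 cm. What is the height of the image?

1/d_i = 1/f − 1/d_o = 1/(61.00) − 1/(240) = 0.01223, so d_i = 81.79 cm.
m = −d_i/d_o = -0.3408.
|h_i| = |m|·h_o = 0.3408 × 11 = 3.75 cm. The image is real, inverted and reduced, on the far side of the lens.

3.75 cm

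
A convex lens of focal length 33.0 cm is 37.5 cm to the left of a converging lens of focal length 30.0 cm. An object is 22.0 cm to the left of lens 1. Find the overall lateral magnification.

m = -1.22

Lens 1: 1/d_i1 = 1/(33.0) − 1/(22.0) = -0.01515, so d_i1 = -66.00 cm; m₁ = −d_i1/d_o1 = +3.000.
d_o2 = 37.5 − (-66.00) = 103.5 cm.
Lens 2: 1/d_i2 = 1/(30.0) − 1/(103.5) = 0.02367, so d_i2 = 42.24 cm; m₂ = −d_i2/d_o2 = -0.4082.
m = m₁·m₂ = (+3.000)(-0.4082) = -1.22.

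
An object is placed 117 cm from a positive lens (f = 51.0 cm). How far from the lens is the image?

Thin-lens equation: 1/d_i = 1/f − 1/d_o = 1/(51.00) − 1/(117) = 0.01961 − 0.008547 = 0.01106, so d_i = 90.4 cm.
The image is real, inverted and reduced, on the far side of the lens.

90.4 cm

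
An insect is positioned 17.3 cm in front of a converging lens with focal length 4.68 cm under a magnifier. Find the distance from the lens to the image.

6.42 cm

Thin-lens equation: 1/s_i = 1/f − 1/s_o = 1/(4.680) − 1/(17.3) = 0.2137 − 0.05780 = 0.1559, so s_i = 6.42 cm.
The image is real, inverted and reduced, on the far side of the lens.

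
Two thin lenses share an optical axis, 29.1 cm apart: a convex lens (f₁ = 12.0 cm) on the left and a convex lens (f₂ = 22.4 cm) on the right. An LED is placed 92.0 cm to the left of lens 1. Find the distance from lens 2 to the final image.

48.3 cm

Lens 1: 1/d_i1 = 1/f₁ − 1/d_o1 = 1/(12.0) − 1/(92.0) = 0.07246, so d_i1 = 13.80 cm.
The intermediate image is 13.80 cm to the right of lens 1, which is 29.1 − (13.80) = 15.30 cm to the left of lens 2, so d_o2 = +15.30 cm.
Lens 2: 1/d_i2 = 1/f₂ − 1/d_o2 = 1/(22.4) − 1/(15.30) = -0.02072, so d_i2 = -48.3 cm.
The final image is virtual, 48.3 cm to the left of lens 2 (overall magnification ≈ -0.47).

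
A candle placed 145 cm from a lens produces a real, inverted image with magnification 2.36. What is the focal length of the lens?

f = 102 cm (converging)

m = −d_i/d_o ⇒ d_i = −m·d_o = −(-2.36)·(145) = 342.2 cm.
1/f = 1/d_o + 1/d_i = 1/(145) + 1/(342.2) = 0.009819, so f = 102 cm.
Since f is positive, the lens is converging.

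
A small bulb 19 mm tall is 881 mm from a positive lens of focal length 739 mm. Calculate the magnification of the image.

1/d_i = 1/f − 1/d_o = 1/(739.0) − 1/(881) = 0.0002181, so d_i = 4585 mm.
m = −d_i/d_o = −(4585)/(881) = -5.20.
The image is real, inverted and enlarged, on the far side of the lens.

m = -5.20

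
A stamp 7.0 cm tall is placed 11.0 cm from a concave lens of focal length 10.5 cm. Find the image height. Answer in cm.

3.42 cm

For a concave lens, f = -10.5 cm.
1/d_i = 1/f − 1/d_o = 1/(-10.50) − 1/(11.0) = -0.1861, so d_i = -5.372 cm.
m = −d_i/d_o = +0.4884.
|h_i| = |m|·h_o = 0.4884 × 7.0 = 3.42 cm. The image is virtual, upright and reduced, on the same side as the object.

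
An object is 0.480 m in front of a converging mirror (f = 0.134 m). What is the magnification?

1/d_i = 1/f − 1/d_o = 1/(0.1340) − 1/(0.480) = 5.379, so d_i = 0.1859 m.
m = −d_i/d_o = −(0.1859)/(0.480) = -0.387.
The image is real, inverted and reduced, in front of the mirror.

m = -0.387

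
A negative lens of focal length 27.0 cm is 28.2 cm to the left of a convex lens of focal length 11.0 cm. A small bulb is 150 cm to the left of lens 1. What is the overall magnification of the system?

f₁ = −27.0 cm (diverging).
Lens 1: 1/d_i1 = 1/(-27.0) − 1/(150) = -0.04370, so d_i1 = -22.88 cm; m₁ = −d_i1/d_o1 = +0.1525.
d_o2 = 28.2 − (-22.88) = 51.08 cm.
Lens 2: 1/d_i2 = 1/(11.0) − 1/(51.08) = 0.07133, so d_i2 = 14.02 cm; m₂ = −d_i2/d_o2 = -0.2745.
m = m₁·m₂ = (+0.1525)(-0.2745) = -0.0419.

m = -0.0419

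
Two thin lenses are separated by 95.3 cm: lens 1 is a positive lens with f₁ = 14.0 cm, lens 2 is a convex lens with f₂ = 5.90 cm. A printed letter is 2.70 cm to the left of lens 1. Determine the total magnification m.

Lens 1: 1/d_i1 = 1/(14.0) − 1/(2.70) = -0.2989, so d_i1 = -3.345 cm; m₁ = −d_i1/d_o1 = +1.239.
d_o2 = 95.3 − (-3.345) = 98.64 cm.
Lens 2: 1/d_i2 = 1/(5.90) − 1/(98.64) = 0.1594, so d_i2 = 6.275 cm; m₂ = −d_i2/d_o2 = -0.06362.
m = m₁·m₂ = (+1.239)(-0.06362) = -0.0788.

m = -0.0788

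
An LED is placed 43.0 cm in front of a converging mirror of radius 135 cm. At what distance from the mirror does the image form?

118 cm

f = R/2 = 135/2 = 67.50 cm.
Mirror equation: 1/v = 1/f − 1/u = 1/(67.50) − 1/(43.0) = 0.01481 − 0.02326 = -0.008441, so v = -118 cm.
The image is virtual, upright and enlarged, behind the mirror.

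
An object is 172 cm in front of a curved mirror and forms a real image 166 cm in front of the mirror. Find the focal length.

Real image ⇒ d_i = +166 cm.
1/f = 1/d_o + 1/d_i = 1/(172) + 1/(166) = 0.01184, so f = 84.5 cm.
Since f is positive, the curved mirror is concave.

f = 84.5 cm (concave)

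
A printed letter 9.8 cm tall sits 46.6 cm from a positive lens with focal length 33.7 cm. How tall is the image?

1/d_i = 1/f − 1/d_o = 1/(33.70) − 1/(46.6) = 0.008214, so d_i = 121.7 cm.
m = −d_i/d_o = -2.612.
|h_i| = |m|·h_o = 2.612 × 9.8 = 25.6 cm. The image is real, inverted and enlarged, on the far side of the lens.

25.6 cm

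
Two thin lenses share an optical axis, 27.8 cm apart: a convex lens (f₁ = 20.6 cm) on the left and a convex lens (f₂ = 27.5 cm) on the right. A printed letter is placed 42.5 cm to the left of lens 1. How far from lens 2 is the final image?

Lens 1: 1/d_i1 = 1/f₁ − 1/d_o1 = 1/(20.6) − 1/(42.5) = 0.02501, so d_i1 = 39.98 cm.
The intermediate image is 39.98 cm to the right of lens 1, which lies 12.18 cm to the right of lens 2 — a virtual object — so d_o2 = −12.18 cm.
Lens 2: 1/d_i2 = 1/f₂ − 1/d_o2 = 1/(27.5) − 1/(-12.18) = 0.1185, so d_i2 = 8.44 cm.
The final image is real, 8.44 cm to the right of lens 2 (overall magnification ≈ -0.65).

8.44 cm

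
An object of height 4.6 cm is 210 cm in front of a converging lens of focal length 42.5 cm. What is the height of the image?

1/d_i = 1/f − 1/d_o = 1/(42.50) − 1/(210) = 0.01877, so d_i = 53.28 cm.
m = −d_i/d_o = -0.2537.
|h_i| = |m|·h_o = 0.2537 × 4.6 = 1.17 cm. The image is real, inverted and reduced, on the far side of the lens.

1.17 cm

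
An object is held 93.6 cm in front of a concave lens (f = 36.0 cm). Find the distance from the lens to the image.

26.0 cm

For a concave lens, f = -36.0 cm.
Lens equation: 1/v = 1/f − 1/u = 1/(-36.00) − 1/(93.6) = -0.02778 − 0.01068 = -0.03846, so v = -26.0 cm.
The image is virtual, upright and reduced, on the same side as the object.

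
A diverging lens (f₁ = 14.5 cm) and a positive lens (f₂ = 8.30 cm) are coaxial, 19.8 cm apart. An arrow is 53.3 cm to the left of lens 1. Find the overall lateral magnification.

m = -0.0775

f₁ = −14.5 cm (diverging).
Lens 1: 1/d_i1 = 1/(-14.5) − 1/(53.3) = -0.08773, so d_i1 = -11.40 cm; m₁ = −d_i1/d_o1 = +0.2139.
d_o2 = 19.8 − (-11.40) = 31.20 cm.
Lens 2: 1/d_i2 = 1/(8.30) − 1/(31.20) = 0.08843, so d_i2 = 11.31 cm; m₂ = −d_i2/d_o2 = -0.3624.
m = m₁·m₂ = (+0.2139)(-0.3624) = -0.0775.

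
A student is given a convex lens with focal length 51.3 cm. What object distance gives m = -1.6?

m = −d_i/d_o ⇒ d_i = −m·d_o.
1/f = 1/d_o + 1/d_i = 1/d_o − 1/(m·d_o) = (1 − 1/m)/d_o, so d_o = f(1 − 1/m) = (51.30)(1 − 1/(-1.6)) = 83.4 cm.

83.4 cm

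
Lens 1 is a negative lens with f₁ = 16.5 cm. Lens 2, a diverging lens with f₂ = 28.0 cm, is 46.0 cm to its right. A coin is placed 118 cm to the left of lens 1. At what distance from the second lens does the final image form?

19.1 cm

Lens 1 is diverging, so f₁ = −16.5 cm.
Lens 1: 1/d_i1 = 1/f₁ − 1/d_o1 = 1/(-16.5) − 1/(118) = -0.06908, so d_i1 = -14.48 cm.
The intermediate image is 14.48 cm to the left of lens 1 (virtual), which is 46.0 − (-14.48) = 60.48 cm to the left of lens 2, so d_o2 = +60.48 cm.
Lens 2 is diverging, so f₂ = −28.0 cm.
Lens 2: 1/d_i2 = 1/f₂ − 1/d_o2 = 1/(-28.0) − 1/(60.48) = -0.05225, so d_i2 = -19.1 cm.
The final image is virtual, 19.1 cm to the left of lens 2 (overall magnification ≈ 0.039).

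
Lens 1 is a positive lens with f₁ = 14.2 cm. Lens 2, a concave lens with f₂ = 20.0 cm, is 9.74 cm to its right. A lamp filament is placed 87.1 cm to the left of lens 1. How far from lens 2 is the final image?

Lens 1: 1/d_i1 = 1/f₁ − 1/d_o1 = 1/(14.2) − 1/(87.1) = 0.05894, so d_i1 = 16.97 cm.
The intermediate image is 16.97 cm to the right of lens 1, which lies 7.230 cm to the right of lens 2 — a virtual object — so d_o2 = −7.230 cm.
Lens 2 is diverging, so f₂ = −20.0 cm.
Lens 2: 1/d_i2 = 1/f₂ − 1/d_o2 = 1/(-20.0) − 1/(-7.230) = 0.08831, so d_i2 = 11.3 cm.
The final image is real, 11.3 cm to the right of lens 2 (overall magnification ≈ -0.30).

11.3 cm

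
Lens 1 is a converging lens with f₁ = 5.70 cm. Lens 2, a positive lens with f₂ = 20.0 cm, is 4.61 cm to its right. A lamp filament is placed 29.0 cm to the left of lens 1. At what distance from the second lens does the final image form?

2.21 cm

Lens 1: 1/d_i1 = 1/f₁ − 1/d_o1 = 1/(5.70) − 1/(29.0) = 0.1410, so d_i1 = 7.094 cm.
The intermediate image is 7.094 cm to the right of lens 1, which lies 2.484 cm to the right of lens 2 — a virtual object — so d_o2 = −2.484 cm.
Lens 2: 1/d_i2 = 1/f₂ − 1/d_o2 = 1/(20.0) − 1/(-2.484) = 0.4526, so d_i2 = 2.21 cm.
The final image is real, 2.21 cm to the right of lens 2 (overall magnification ≈ -0.22).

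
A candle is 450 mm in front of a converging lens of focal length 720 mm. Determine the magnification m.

1/d_i = 1/f − 1/d_o = 1/(720.0) − 1/(450) = -0.0008333, so d_i = -1200 mm.
m = −d_i/d_o = −(-1200)/(450) = +2.67.
The image is virtual, upright and enlarged, on the same side as the object.

m = +2.67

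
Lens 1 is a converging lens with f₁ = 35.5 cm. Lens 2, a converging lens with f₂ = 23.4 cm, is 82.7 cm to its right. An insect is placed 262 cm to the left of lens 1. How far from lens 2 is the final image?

Lens 1: 1/d_i1 = 1/f₁ − 1/d_o1 = 1/(35.5) − 1/(262) = 0.02435, so d_i1 = 41.06 cm.
The intermediate image is 41.06 cm to the right of lens 1, which is 82.7 − (41.06) = 41.64 cm to the left of lens 2, so d_o2 = +41.64 cm.
Lens 2: 1/d_i2 = 1/f₂ − 1/d_o2 = 1/(23.4) − 1/(41.64) = 0.01872, so d_i2 = 53.4 cm.
The final image is real, 53.4 cm to the right of lens 2 (overall magnification ≈ 0.20).

53.4 cm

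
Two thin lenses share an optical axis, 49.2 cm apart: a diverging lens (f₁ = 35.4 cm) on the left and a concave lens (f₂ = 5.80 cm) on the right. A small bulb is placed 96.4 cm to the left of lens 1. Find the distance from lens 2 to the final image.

5.38 cm

Lens 1 is diverging, so f₁ = −35.4 cm.
Lens 1: 1/d_i1 = 1/f₁ − 1/d_o1 = 1/(-35.4) − 1/(96.4) = -0.03862, so d_i1 = -25.89 cm.
The intermediate image is 25.89 cm to the left of lens 1 (virtual), which is 49.2 − (-25.89) = 75.09 cm to the left of lens 2, so d_o2 = +75.09 cm.
Lens 2 is diverging, so f₂ = −5.80 cm.
Lens 2: 1/d_i2 = 1/f₂ − 1/d_o2 = 1/(-5.80) − 1/(75.09) = -0.1857, so d_i2 = -5.38 cm.
The final image is virtual, 5.38 cm to the left of lens 2 (overall magnification ≈ 0.019).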